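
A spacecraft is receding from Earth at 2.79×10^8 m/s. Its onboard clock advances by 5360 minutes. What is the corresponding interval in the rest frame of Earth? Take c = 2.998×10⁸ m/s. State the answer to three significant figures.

β = v/c = (2.79×10^8 m/s)/(2.998×10⁸ m/s) = 0.93062.
With β = 0.93062, γ = 1/√(1 − 0.93062²) = 1/√0.1339464156 = 2.7323.
Time dilation: Δt = γ·Δτ = 2.7323 × 5360 = 14600 minutes.

14600 minutes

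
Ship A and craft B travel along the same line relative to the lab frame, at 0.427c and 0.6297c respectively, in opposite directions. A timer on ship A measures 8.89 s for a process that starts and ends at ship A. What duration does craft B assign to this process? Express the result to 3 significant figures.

Transform ship A's velocity into craft B's frame: (0.427 + 0.6297)/(1 + 0.427·0.6297) = 1.0567/1.2688819, so the relative speed is 0.83278c.
γ for this relative speed: γ = 1/√(1 − 0.693523) = 1.8063.
Ship A's interval is proper; time dilation gives Δt_B = γΔτ = 1.8063 × 8.89 s = 16.1 s.

16.1 s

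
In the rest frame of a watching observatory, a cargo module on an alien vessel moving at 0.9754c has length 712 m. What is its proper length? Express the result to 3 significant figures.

3230 m

Lorentz factor: γ = (1 − 0.95140516)^(−1/2) = 4.5363.
Proper length: L₀ = γ·L = 4.5363 × 712 = 3230 m.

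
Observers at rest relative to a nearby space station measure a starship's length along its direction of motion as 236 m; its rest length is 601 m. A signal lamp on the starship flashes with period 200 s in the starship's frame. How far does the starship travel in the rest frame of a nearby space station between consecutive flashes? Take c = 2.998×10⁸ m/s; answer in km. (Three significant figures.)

γ = L₀/L = 601/236 = 2.54661.
β = √(1 − 1/γ²) = 0.91968. Lab-frame period = γτ = 2.54661×200 s = 509.32 s. Distance = βc × γτ = 0.91968 × 2.998×10⁸ m/s × 509.32 s = 1.4043×10^11 m = 1.40×10^8 km.

1.40×10^8 km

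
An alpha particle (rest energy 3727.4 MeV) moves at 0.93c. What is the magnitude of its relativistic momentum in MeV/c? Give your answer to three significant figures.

9430 MeV/c

γ = 1/√(1 − β²) = 1/√(1 − 0.8649) = 1/√0.1351 = 1/0.36756 = 2.7206.
Momentum: p = γβ·mc = 2.7206 × 0.93 × 3727.4 MeV/c = 9430 MeV/c.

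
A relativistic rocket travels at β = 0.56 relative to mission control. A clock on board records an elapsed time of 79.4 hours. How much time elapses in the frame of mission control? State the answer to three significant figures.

95.8 hours

With β = 0.56, γ = 1/√(1 − 0.56²) = 1/√0.6864 = 1.207.
Time dilation: Δt = γ·Δτ = 1.207 × 79.4 = 95.8 hours.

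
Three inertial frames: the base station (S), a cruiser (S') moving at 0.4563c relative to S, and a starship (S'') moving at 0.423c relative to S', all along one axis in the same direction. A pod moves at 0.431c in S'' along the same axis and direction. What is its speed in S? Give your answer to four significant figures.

Apply u = (u'+v)/(1+u'v) twice. Pod in the cruiser frame: (0.431+0.423)/(1+0.431·0.423) = 0.854/1.182313 = 0.72231c.
That velocity, transformed to the rest frame of the base station: (0.72231+0.4563)/(1+0.72231·0.4563) = 1.17861/1.329590053 = 0.88645c.

0.8864c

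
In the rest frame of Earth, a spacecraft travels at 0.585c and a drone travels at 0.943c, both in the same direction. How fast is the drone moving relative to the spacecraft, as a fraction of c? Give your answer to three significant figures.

0.798c

Transform to the spacecraft's frame: u' = (u − v)/(1 − uv/c²).
u' = (0.943 − 0.585)/(1 − 0.943×0.585) = 0.358/0.448345 = 0.79849.
Speed in the spacecraft's frame: 0.798c (in the same direction).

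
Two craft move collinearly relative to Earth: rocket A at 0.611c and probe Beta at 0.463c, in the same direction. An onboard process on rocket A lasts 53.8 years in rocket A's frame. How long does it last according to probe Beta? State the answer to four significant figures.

54.98 years

The velocity of rocket A relative to probe Beta is (0.611 − 0.463)c / (1 − 0.611×0.463) = 0.20638c; relative speed 0.20638c.
At |u| = 0.20638c, γ = (1 − 0.0425927)^(−1/2) = 1.022.
The clock on rocket A records proper time, so probe Beta measures Δt = γΔτ = 1.022 × 53.8 = 54.98 years.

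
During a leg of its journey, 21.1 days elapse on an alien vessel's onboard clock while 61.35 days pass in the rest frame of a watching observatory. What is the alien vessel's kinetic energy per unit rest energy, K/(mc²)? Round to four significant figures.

1.908

The time-dilation ratio gives γ = 61.35/21.1 = 2.90758.
K/(mc²) = γ − 1 = 2.90758 − 1 = 1.908.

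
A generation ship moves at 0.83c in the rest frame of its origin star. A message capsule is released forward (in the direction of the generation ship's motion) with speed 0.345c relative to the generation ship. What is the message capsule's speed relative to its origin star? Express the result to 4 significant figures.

0.9134c

Relativistic velocity addition: u = (u' + v)/(1 + u'v/c²), with u' = 0.345c and v = 0.83c.
Numerator: 0.345 + 0.83 = 1.175. Denominator: 1 + (0.345)(0.83) = 1.28635.
u = 1.175/1.28635 = 0.91344, so the speed is 0.9134c.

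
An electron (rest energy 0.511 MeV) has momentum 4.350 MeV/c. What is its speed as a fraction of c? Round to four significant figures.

0.9932c

pc/(mc²) = 4.350/0.511 = 8.5127 = βγ = β/√(1−β²).
So β² = x²/(1 + x²) with x = 8.5127: x² = 72.4661, β² = 72.4661/73.4661 = 0.986388, β = 0.9932.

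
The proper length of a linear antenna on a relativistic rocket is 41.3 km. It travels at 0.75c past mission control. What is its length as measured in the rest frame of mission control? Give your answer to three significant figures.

With β = 0.75, γ = 1/√(1 − 0.75²) = 1/√0.4375 = 1.5119.
Along the direction of motion the measured length is L₀/γ = 41.3/1.5119 = 27.3 km.

27.3 km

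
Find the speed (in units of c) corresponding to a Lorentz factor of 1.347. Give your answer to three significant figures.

β = √(1 − 1/γ²) = √(1 − 1/1.814409) = √0.448856 = 0.670.

0.670c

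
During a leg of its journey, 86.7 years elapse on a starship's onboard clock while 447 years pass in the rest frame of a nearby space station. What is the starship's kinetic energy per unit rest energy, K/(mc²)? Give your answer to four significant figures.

4.156

The time-dilation ratio gives γ = 447/86.7 = 5.15571.
K/(mc²) = γ − 1 = 5.15571 − 1 = 4.156.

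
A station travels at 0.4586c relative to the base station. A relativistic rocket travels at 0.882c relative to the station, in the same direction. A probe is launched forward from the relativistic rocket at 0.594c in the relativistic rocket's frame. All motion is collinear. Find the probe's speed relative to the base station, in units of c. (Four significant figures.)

0.9882c

Apply u = (u'+v)/(1+u'v) twice. Probe in the station frame: (0.594+0.882)/(1+0.594·0.882) = 1.476/1.523908 = 0.96856c.
That velocity, transformed to the rest frame of the base station: (0.96856+0.4586)/(1+0.96856·0.4586) = 1.42716/1.444181616 = 0.98821c.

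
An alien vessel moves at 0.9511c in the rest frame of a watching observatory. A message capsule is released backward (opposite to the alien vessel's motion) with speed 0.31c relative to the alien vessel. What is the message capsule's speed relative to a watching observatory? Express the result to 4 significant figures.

0.9092c

In units of c, u = (u' + v)/(1 + u'v) with u' = −0.31 and v = 0.9511.
Numerator: −0.31 + 0.9511 = 0.6411. Denominator: 1 + (−0.31)(0.9511) = 0.705159.
u = 0.6411/0.705159 = 0.90916, so the speed is 0.9092c.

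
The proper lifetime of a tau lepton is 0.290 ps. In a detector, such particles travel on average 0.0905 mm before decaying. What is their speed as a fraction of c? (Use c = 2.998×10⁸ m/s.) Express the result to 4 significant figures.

0.7211c

Let x = d/(cτ) = 9.050×10^-5 m / (2.998×10⁸ m/s × 2.900×10^-13 s) = 1.0409. Since d = βγcτ, x = βγ = β/√(1−β²).
Solving: β² = x²/(1+x²) = 1.08347/2.08347 = 0.520031, so β = 0.7211.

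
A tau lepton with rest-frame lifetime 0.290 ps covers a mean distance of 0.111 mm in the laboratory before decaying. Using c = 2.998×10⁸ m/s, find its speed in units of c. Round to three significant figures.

Lab distance = (lab lifetime)·v = γτ·βc, so βγ = d/(cτ) = 1.110×10^-4/(2.998×10⁸ × 2.900×10^-13) = 1.2767.
With βγ = 1.2767: γ² = 1 + (βγ)² = 2.62996, and β = (βγ)/γ = 1.2767/1.62172 = 0.787.

0.787c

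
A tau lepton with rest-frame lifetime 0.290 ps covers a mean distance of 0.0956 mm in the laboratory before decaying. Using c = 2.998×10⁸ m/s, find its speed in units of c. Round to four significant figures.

0.7398c

Let x = d/(cτ) = 9.560×10^-5 m / (2.998×10⁸ m/s × 2.900×10^-13 s) = 1.0996. Since d = βγcτ, x = βγ = β/√(1−β²).
Solving: β² = x²/(1+x²) = 1.20912/2.20912 = 0.547331, so β = 0.7398.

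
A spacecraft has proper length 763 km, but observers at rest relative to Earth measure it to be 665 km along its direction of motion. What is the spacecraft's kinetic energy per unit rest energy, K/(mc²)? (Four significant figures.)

γ = L₀/L = 763/665 = 1.14737.
Since K = (γ−1)mc², K/(mc²) = 1.14737 − 1 = 0.1474.

0.1474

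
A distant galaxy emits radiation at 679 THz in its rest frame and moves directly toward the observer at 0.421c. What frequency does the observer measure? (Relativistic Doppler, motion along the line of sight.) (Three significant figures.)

Relativistic Doppler (source moving toward): f_obs = f_src · √((1+β)/(1−β)).
With β = 0.421: factor = √(1.421/0.579) = 1.5666.
f_obs = 679 × 1.5666 = 1060 THz.

1060 THz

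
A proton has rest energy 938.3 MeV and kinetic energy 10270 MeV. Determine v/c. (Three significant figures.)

0.996

γ = 1 + K/(mc²) = 1 + 10270/938.3 = 11.945.
β = √(1 − 1/γ²) = √(1 − 0.00700854) = √0.99299146 = 0.996.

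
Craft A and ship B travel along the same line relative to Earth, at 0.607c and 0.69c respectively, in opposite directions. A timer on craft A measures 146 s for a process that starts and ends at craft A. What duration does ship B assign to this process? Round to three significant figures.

Speed of craft A in ship B's frame: u = (v_A + v_B)/(1 + v_A v_B/c²) = (0.607 + 0.69)/(1 + 0.607×0.69) = 1.297/1.41883 = 0.91413; |u| = 0.91413c.
At |u| = 0.91413c, γ = (1 − 0.835634)^(−1/2) = 2.4666.
The clock on craft A records proper time, so ship B measures Δt = γΔτ = 2.4666 × 146 = 360 s.

360 s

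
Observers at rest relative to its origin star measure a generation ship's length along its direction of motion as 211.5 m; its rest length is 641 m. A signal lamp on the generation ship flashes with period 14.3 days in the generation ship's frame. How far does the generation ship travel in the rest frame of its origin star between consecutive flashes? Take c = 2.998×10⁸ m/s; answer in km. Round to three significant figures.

1.06×10^12 km

From L = L₀/γ: γ = 641/211.5 = 3.03073.
β = √(1 − 1/γ²) = 0.944. Lab-frame period = γτ = 3.03073×14.3 days = 43.339 days. Distance = βc × γτ = 0.944 × 2.998×10⁸ m/s × 3744489.6 s = 1.0597×10^15 m = 1.06×10^12 km.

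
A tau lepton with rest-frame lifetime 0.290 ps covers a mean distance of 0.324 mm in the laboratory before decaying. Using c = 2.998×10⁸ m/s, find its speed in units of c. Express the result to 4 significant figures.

d = βγcτ ⇒ βγ = d/(cτ) = 3.240×10^-4 m / (8.6942×10^-5 m) = 3.7266.
β = (βγ)/√(1+(βγ)²) = 3.7266/√14.8875 = 0.9658.

0.9658c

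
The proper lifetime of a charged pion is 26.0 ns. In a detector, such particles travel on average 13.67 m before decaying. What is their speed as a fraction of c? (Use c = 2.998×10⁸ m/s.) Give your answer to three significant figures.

Let x = d/(cτ) = 13.67 m / (2.998×10⁸ m/s × 2.600×10^-8 s) = 1.7537. Since d = βγcτ, x = βγ = β/√(1−β²).
Solving: β² = x²/(1+x²) = 3.07546/4.07546 = 0.754629, so β = 0.869.

0.869c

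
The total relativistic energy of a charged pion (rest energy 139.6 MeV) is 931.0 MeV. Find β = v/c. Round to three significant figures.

Total energy E = γmc² gives γ = 931.0/139.6 = 6.6691.
Hence β = √(1 − 1/γ²) = √(1 − 0.0224836) = √0.9775164 = 0.989.

0.989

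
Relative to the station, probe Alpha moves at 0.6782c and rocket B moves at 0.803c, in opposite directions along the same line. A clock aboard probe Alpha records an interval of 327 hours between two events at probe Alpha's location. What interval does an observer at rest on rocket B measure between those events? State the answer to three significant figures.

1150 hours

The velocity of probe Alpha relative to rocket B is (0.6782 + 0.803)c / (1 + 0.6782×0.803) = 0.95896c; relative speed 0.95896c.
γ for this relative speed: γ = 1/√(1 − 0.919604) = 3.5268.
Probe Alpha's interval is proper; time dilation gives Δt_B = γΔτ = 3.5268 × 327 hours = 1150 hours.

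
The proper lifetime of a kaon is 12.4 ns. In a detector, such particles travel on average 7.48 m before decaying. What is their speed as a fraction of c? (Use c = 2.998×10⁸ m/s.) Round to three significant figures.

0.896c

d = βγcτ ⇒ βγ = d/(cτ) = 7.480 m / (3.71752 m) = 2.0121.
β = (βγ)/√(1+(βγ)²) = 2.0121/√5.04855 = 0.896.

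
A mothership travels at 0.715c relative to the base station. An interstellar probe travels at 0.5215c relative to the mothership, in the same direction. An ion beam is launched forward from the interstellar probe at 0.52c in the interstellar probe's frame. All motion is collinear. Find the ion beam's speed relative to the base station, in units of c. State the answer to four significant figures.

0.9675c

First combine the ion beam and interstellar probe (S''→S'): u₁ = (0.52 + 0.5215)/(1 + 0.52×0.5215) = 1.0415/1.27118 = 0.81932.
Then combine with the mothership (S'→S): u = (0.81932 + 0.715)/(1 + 0.81932×0.715) = 1.53432/1.5858138 = 0.96753.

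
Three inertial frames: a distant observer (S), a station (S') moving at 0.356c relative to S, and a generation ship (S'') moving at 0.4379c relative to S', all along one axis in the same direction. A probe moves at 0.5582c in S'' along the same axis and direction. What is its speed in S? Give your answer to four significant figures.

0.9000c

Apply u = (u'+v)/(1+u'v) twice. Probe in the station frame: (0.5582+0.4379)/(1+0.5582·0.4379) = 0.9961/1.24443578 = 0.80044c.
That velocity, transformed to the rest frame of a distant observer: (0.80044+0.356)/(1+0.80044·0.356) = 1.15644/1.28495664 = 0.89998c.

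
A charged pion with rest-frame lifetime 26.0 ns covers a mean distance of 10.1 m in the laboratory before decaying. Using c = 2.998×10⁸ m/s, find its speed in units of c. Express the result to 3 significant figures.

0.792c

Lab distance = (lab lifetime)·v = γτ·βc, so βγ = d/(cτ) = 10.10/(2.998×10⁸ × 2.600×10^-8) = 1.2957.
With βγ = 1.2957: γ² = 1 + (βγ)² = 2.67884, and β = (βγ)/γ = 1.2957/1.63672 = 0.792.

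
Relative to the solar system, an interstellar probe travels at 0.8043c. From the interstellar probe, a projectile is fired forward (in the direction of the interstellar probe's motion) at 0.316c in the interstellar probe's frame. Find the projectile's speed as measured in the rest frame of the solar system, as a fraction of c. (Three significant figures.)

0.893c

Relativistic velocity addition: u = (u' + v)/(1 + u'v/c²), with u' = 0.316c and v = 0.8043c.
Numerator: 0.316 + 0.8043 = 1.1203. Denominator: 1 + (0.316)(0.8043) = 1.2541588.
u = 1.1203/1.2541588 = 0.89327, so the speed is 0.893c.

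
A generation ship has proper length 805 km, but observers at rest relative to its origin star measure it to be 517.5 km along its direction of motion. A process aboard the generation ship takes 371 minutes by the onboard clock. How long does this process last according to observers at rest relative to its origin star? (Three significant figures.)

Length contraction gives γ = L₀/L = 805/517.5 = 1.55556.
The same γ dilates the second interval: 1.55556 × 371 minutes = 577 minutes.

577 minutes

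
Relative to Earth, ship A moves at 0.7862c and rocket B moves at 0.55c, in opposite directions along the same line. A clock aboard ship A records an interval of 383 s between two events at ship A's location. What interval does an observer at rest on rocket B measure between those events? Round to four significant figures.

1063 s

Speed of ship A in rocket B's frame: u = (v_A + v_B)/(1 + v_A v_B/c²) = (0.7862 + 0.55)/(1 + 0.7862×0.55) = 1.3362/1.43241 = 0.93283; |u| = 0.93283c.
γ for this relative speed: γ = 1/√(1 − 0.870172) = 2.7753.
The clock on ship A records proper time, so rocket B measures Δt = γΔτ = 2.7753 × 383 = 1063 s.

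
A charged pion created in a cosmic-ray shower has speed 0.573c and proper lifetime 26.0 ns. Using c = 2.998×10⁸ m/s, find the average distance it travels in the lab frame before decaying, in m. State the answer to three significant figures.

With β = 0.573, γ = 1/√(1 − 0.573²) = 1/√0.671671 = 1.2202.
Lab-frame lifetime: Δt = γτ = 1.2202 × 26.0 ns = 31.725 ns.
Distance: d = vΔt = 0.573 × 2.998×10⁸ m/s × 3.1725×10^-8 s = 5.45 m.

5.45 m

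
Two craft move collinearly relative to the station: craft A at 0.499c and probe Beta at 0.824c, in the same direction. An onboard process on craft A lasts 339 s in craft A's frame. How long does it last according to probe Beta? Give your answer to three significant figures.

407 s

The velocity of craft A relative to probe Beta is (0.499 − 0.824)c / (1 − 0.499×0.824) = −0.55195c; relative speed 0.55195c.
At |u| = 0.55195c, γ = (1 − 0.304649)^(−1/2) = 1.1992.
Craft A's interval is proper; time dilation gives Δt_B = γΔτ = 1.1992 × 339 s = 407 s.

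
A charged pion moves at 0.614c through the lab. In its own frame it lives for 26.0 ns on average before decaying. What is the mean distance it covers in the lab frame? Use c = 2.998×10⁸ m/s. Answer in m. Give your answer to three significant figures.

γ = 1/√(1 − β²) = 1/√(1 − 0.376996) = 1/√0.623004 = 1/0.789306 = 1.2669.
Lab-frame lifetime: Δt = γτ = 1.2669 × 26.0 ns = 32.939 ns.
Distance: d = vΔt = 0.614 × 2.998×10⁸ m/s × 3.2939×10^-8 s = 6.06 m.

6.06 m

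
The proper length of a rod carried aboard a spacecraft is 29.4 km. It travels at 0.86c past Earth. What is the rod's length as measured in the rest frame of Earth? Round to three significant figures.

Lorentz factor: γ = (1 − 0.7396)^(−1/2) = 1.9597.
Length contraction: L = L₀/γ = 29.4/1.9597 = 15.0 km.

15.0 km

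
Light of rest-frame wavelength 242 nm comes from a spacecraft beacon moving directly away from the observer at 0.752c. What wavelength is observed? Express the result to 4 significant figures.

643.2 nm

Relativistic Doppler for wavelength: λ_obs = λ_src · √((1+β)/(1−β)).
With β = 0.752: factor = √(1.752/0.248) = 2.6579.
λ_obs = 242 × 2.6579 = 643.2 nm.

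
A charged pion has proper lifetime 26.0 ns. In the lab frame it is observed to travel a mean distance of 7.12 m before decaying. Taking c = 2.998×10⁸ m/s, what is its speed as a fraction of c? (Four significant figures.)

0.6744c

d = βγcτ ⇒ βγ = d/(cτ) = 7.120 m / (7.7948 m) = 0.91343.
β = (βγ)/√(1+(βγ)²) = 0.91343/√1.834354 = 0.6744.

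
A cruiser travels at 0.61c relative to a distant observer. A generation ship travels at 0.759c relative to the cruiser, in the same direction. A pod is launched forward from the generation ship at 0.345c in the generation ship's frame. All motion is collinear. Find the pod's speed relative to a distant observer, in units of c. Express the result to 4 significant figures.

0.9682c

Compose velocities in two stages. Stage 1 (into S'): u₁ = (0.345+0.759)/(1+0.345×0.759) = 0.8749.
Stage 2 (into S): u = (0.8749+0.61)/(1+0.8749×0.61) = 0.96819, so the speed is 0.9682c.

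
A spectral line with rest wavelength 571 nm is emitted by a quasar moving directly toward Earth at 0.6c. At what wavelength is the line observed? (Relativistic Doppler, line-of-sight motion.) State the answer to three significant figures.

Relativistic Doppler for wavelength: λ_obs = λ_src · √((1−β)/(1+β)).
With β = 0.6: factor = √(0.4/1.6) = 0.5.
λ_obs = 571 × 0.5 = 286 nm.

286 nm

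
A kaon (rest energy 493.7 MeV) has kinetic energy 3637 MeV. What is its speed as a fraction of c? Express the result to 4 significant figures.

0.9928c

γ = 1 + K/(mc²) = 1 + 3637/493.7 = 8.3668.
β = √(1 − 1/γ²) = √(1 − 0.014285) = √0.985715 = 0.9928.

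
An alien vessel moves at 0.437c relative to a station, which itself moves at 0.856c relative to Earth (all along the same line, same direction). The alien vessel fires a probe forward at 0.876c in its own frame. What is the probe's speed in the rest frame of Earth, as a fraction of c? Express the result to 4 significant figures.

0.9960c

Compose velocities in two stages. Stage 1 (into S'): u₁ = (0.876+0.437)/(1+0.876×0.437) = 0.94951.
Stage 2 (into S): u = (0.94951+0.856)/(1+0.94951×0.856) = 0.99599, so the speed is 0.9960c.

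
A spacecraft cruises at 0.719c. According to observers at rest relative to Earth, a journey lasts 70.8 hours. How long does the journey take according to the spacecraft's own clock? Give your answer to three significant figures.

γ = 1/√(1 − β²) = 1/√(1 − 0.516961) = 1/√0.483039 = 1/0.69501 = 1.4388.
The spacecraft's clock runs slow as seen from Earth, so Δτ = Δt/γ = 70.8/1.4388 = 49.2 hours.

49.2 hours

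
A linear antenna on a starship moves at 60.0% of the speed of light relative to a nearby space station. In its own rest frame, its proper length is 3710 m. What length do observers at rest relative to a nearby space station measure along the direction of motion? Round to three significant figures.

γ = 1/√(1 − β²) = 1/√(1 − 0.36) = 1/√0.64 = 1/0.8 = 1.25.
Length contraction: L = L₀/γ = 3710/1.25 = 2970 m.

2970 m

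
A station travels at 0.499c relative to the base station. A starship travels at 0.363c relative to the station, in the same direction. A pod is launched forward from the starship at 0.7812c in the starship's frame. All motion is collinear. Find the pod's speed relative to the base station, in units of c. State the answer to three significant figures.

Compose velocities in two stages. Stage 1 (into S'): u₁ = (0.7812+0.363)/(1+0.7812×0.363) = 0.89142.
Stage 2 (into S): u = (0.89142+0.499)/(1+0.89142×0.499) = 0.96235, so the speed is 0.962c.

0.962c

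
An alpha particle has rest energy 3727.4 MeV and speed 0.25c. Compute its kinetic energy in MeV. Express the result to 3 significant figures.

122 MeV

γ = 1/√(1 − β²) = 1/√(1 − 0.0625) = 1/√0.9375 = 1.032796.
Kinetic energy: K = (γ − 1)mc² = (1.032796 − 1) × 3727.4 MeV = 0.032796 × 3727.4 = 122 MeV.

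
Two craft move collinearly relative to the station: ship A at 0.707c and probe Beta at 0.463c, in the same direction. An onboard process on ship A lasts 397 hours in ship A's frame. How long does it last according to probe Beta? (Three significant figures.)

Speed of ship A in probe Beta's frame: u = (v_A − v_B)/(1 − v_A v_B/c²) = (0.707 − 0.463)/(1 − 0.707×0.463) = 0.244/0.672659 = 0.36274; |u| = 0.36274c.
At |u| = 0.36274c, γ = (1 − 0.13158)^(−1/2) = 1.0731.
Ship A's interval is proper; time dilation gives Δt_B = γΔτ = 1.0731 × 397 hours = 426 hours.

426 hours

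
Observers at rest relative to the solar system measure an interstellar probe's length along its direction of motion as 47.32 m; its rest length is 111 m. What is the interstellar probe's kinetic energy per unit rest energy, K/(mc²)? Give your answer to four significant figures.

1.346

From L = L₀/γ: γ = 111/47.32 = 2.34573.
Since K = (γ−1)mc², K/(mc²) = 2.34573 − 1 = 1.346.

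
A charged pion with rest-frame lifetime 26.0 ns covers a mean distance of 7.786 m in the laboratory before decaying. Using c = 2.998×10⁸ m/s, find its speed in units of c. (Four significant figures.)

Lab distance = (lab lifetime)·v = γτ·βc, so βγ = d/(cτ) = 7.786/(2.998×10⁸ × 2.600×10^-8) = 0.99887.
With βγ = 0.99887: γ² = 1 + (βγ)² = 1.997741, and β = (βγ)/γ = 0.99887/1.41341 = 0.7067.

0.7067c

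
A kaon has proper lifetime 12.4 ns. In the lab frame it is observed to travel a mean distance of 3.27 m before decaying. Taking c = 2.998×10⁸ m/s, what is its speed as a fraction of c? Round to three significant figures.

d = βγcτ ⇒ βγ = d/(cτ) = 3.270 m / (3.71752 m) = 0.87962.
β = (βγ)/√(1+(βγ)²) = 0.87962/√1.773731 = 0.660.

0.660c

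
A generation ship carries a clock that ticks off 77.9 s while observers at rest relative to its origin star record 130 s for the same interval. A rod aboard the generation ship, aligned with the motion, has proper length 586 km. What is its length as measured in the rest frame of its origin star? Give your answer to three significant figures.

351 km

The time-dilation ratio gives γ = 130/77.9 = 1.66881.
The rod contracts by the same γ: 586 km / 1.66881 = 351 km.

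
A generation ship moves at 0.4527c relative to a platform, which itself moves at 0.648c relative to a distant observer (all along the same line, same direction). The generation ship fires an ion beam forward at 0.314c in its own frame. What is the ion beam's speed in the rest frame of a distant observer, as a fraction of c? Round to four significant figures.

0.9194c

First combine the ion beam and generation ship (S''→S'): u₁ = (0.314 + 0.4527)/(1 + 0.314×0.4527) = 0.7667/1.1421478 = 0.67128.
Then combine with the platform (S'→S): u = (0.67128 + 0.648)/(1 + 0.67128×0.648) = 1.31928/1.43498944 = 0.91937.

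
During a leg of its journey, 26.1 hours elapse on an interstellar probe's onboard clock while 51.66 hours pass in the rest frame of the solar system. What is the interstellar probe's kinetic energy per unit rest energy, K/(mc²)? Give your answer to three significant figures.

0.979

From Δt = γΔτ: γ = 51.66/26.1 = 1.97931.
Since K = (γ−1)mc², K/(mc²) = 1.97931 − 1 = 0.979.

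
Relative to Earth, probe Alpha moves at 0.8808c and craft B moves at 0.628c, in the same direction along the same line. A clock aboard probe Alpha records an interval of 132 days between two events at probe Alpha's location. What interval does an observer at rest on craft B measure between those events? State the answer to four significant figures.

Transform probe Alpha's velocity into craft B's frame: (0.8808 − 0.628)/(1 − 0.8808·0.628) = 0.2528/0.4468576, so the relative speed is 0.56573c.
At |u| = 0.56573c, γ = (1 − 0.32005)^(−1/2) = 1.2127.
The clock on probe Alpha records proper time, so craft B measures Δt = γΔτ = 1.2127 × 132 = 160.1 days.

160.1 days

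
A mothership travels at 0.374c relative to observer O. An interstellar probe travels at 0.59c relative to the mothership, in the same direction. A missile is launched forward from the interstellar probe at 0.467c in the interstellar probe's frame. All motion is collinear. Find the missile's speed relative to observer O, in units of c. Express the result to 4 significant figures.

0.9181c

Apply u = (u'+v)/(1+u'v) twice. Missile in the mothership frame: (0.467+0.59)/(1+0.467·0.59) = 1.057/1.27553 = 0.82868c.
That velocity, transformed to the rest frame of observer O: (0.82868+0.374)/(1+0.82868·0.374) = 1.20268/1.30992632 = 0.91813c.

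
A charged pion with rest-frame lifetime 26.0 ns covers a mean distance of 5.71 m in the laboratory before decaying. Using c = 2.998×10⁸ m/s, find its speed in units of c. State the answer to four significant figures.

0.5909c

Lab distance = (lab lifetime)·v = γτ·βc, so βγ = d/(cτ) = 5.710/(2.998×10⁸ × 2.600×10^-8) = 0.73254.
With βγ = 0.73254: γ² = 1 + (βγ)² = 1.536615, and β = (βγ)/γ = 0.73254/1.2396 = 0.5909.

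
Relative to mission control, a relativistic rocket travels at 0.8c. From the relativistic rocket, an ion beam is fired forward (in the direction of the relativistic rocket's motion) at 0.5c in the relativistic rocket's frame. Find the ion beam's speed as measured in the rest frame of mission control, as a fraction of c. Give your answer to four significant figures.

0.9286c

Relativistic velocity addition: u = (u' + v)/(1 + u'v/c²), with u' = 0.5c and v = 0.8c.
Numerator: 0.5 + 0.8 = 1.3. Denominator: 1 + (0.5)(0.8) = 1.4.
u = 1.3/1.4 = 0.92857, so the speed is 0.9286c.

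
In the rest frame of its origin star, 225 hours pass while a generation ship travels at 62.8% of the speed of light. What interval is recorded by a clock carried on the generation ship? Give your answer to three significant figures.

With β = 0.628, γ = 1/√(1 − 0.628²) = 1/√0.605616 = 1.285.
The generation ship's clock runs slow as seen from its origin star, so Δτ = Δt/γ = 225/1.285 = 175 hours.

175 hours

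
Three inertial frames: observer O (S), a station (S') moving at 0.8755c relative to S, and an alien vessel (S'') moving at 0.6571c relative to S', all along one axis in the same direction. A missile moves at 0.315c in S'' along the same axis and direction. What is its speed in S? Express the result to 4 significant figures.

First combine the missile and alien vessel (S''→S'): u₁ = (0.315 + 0.6571)/(1 + 0.315×0.6571) = 0.9721/1.2069865 = 0.80539.
Then combine with the station (S'→S): u = (0.80539 + 0.8755)/(1 + 0.80539×0.8755) = 1.68089/1.705118945 = 0.98579.

0.9858c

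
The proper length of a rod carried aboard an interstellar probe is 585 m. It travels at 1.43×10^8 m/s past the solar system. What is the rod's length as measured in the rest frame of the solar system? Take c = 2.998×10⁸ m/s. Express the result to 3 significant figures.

514 m

β = v/c = (1.43×10^8 m/s)/(2.998×10⁸ m/s) = 0.476985.
β² = 0.2275147, so γ = 1/√0.7724853 = 1.1378.
Along the direction of motion the measured length is L₀/γ = 585/1.1378 = 514 m.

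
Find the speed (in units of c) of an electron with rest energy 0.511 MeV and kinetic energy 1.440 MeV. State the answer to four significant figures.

γ = 1 + K/(mc²) = 1 + 1.440/0.511 = 3.818.
β = √(1 − 1/γ²) = √(1 − 0.0686006) = √0.9313994 = 0.9651.

0.9651c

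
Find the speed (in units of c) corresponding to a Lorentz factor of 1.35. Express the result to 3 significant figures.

0.672c

β = √(1 − 1/γ²) = √(1 − 1/1.8225) = √0.451303 = 0.672.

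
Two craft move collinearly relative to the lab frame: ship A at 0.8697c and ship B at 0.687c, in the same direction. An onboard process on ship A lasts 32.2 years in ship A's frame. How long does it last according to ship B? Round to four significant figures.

36.14 years

The velocity of ship A relative to ship B is (0.8697 − 0.687)c / (1 − 0.8697×0.687) = 0.45389c; relative speed 0.45389c.
At |u| = 0.45389c, γ = (1 − 0.206016)^(−1/2) = 1.1223.
Ship A's interval is proper; time dilation gives Δt_B = γΔτ = 1.1223 × 32.2 years = 36.14 years.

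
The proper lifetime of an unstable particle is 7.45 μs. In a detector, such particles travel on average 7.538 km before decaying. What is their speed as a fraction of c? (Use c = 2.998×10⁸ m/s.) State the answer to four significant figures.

Lab distance = (lab lifetime)·v = γτ·βc, so βγ = d/(cτ) = 7538/(2.998×10⁸ × 7.450×10^-6) = 3.375.
With βγ = 3.375: γ² = 1 + (βγ)² = 12.3906, and β = (βγ)/γ = 3.375/3.52003 = 0.9588.

0.9588c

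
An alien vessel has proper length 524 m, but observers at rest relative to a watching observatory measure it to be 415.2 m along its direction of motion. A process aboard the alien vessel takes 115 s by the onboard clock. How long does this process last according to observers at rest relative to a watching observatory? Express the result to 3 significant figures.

145 s

γ = L₀/L = 524/415.2 = 1.26204.
The same γ dilates the second interval: 1.26204 × 115 s = 145 s.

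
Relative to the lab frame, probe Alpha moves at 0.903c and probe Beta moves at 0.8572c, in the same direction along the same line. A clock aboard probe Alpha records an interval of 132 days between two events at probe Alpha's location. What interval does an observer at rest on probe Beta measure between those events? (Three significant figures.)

135 days

Transform probe Alpha's velocity into probe Beta's frame: (0.903 − 0.8572)/(1 − 0.903·0.8572) = 0.0458/0.2259484, so the relative speed is 0.2027c.
At |u| = 0.2027c, γ = (1 − 0.0410873)^(−1/2) = 1.0212.
The clock on probe Alpha records proper time, so probe Beta measures Δt = γΔτ = 1.0212 × 132 = 135 days.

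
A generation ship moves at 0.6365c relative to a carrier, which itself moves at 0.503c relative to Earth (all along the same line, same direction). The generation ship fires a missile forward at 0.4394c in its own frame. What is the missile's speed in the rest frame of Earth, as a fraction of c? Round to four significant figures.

0.9444c

Apply u = (u'+v)/(1+u'v) twice. Missile in the carrier frame: (0.4394+0.6365)/(1+0.4394·0.6365) = 1.0759/1.2796781 = 0.84076c.
That velocity, transformed to the rest frame of Earth: (0.84076+0.503)/(1+0.84076·0.503) = 1.34376/1.42290228 = 0.94438c.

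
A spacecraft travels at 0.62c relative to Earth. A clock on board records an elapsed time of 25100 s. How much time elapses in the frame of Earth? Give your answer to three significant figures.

32000 s

With β = 0.62, γ = 1/√(1 − 0.62²) = 1/√0.6156 = 1.2745.
Time dilation: Δt = γ·Δτ = 1.2745 × 25100 = 32000 s.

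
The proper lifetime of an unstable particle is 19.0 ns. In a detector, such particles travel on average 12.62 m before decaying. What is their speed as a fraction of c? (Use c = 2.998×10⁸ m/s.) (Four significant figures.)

0.9115c

Let x = d/(cτ) = 12.62 m / (2.998×10⁸ m/s × 1.900×10^-8 s) = 2.2155. Since d = βγcτ, x = βγ = β/√(1−β²).
Solving: β² = x²/(1+x²) = 4.90844/5.90844 = 0.830751, so β = 0.9115.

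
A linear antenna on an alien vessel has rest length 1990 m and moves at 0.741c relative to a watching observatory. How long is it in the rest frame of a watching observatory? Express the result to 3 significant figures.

γ = 1/√(1 − β²) = 1/√(1 − 0.549081) = 1/√0.450919 = 1/0.671505 = 1.4892.
Length contraction: L = L₀/γ = 1990/1.4892 = 1340 m.

1340 m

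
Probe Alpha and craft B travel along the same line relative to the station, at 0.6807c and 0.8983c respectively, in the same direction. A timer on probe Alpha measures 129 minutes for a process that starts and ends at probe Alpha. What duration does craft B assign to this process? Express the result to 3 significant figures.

156 minutes

The velocity of probe Alpha relative to craft B is (0.6807 − 0.8983)c / (1 − 0.6807×0.8983) = −0.56006c; relative speed 0.56006c.
At |u| = 0.56006c, γ = (1 − 0.313667)^(−1/2) = 1.2071.
The clock on probe Alpha records proper time, so craft B measures Δt = γΔτ = 1.2071 × 129 = 156 minutes.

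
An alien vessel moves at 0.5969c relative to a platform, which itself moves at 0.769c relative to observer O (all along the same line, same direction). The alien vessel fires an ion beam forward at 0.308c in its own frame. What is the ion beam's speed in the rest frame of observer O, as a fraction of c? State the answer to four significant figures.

Apply u = (u'+v)/(1+u'v) twice. Ion beam in the platform frame: (0.308+0.5969)/(1+0.308·0.5969) = 0.9049/1.1838452 = 0.76437c.
That velocity, transformed to the rest frame of observer O: (0.76437+0.769)/(1+0.76437·0.769) = 1.53337/1.58780053 = 0.96572c.

0.9657c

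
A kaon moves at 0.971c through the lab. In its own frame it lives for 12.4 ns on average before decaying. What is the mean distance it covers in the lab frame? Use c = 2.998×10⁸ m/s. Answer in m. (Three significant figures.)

15.1 m

Lorentz factor: γ = (1 − 0.942841)^(−1/2) = 4.1827.
Lab-frame lifetime: Δt = γτ = 4.1827 × 12.4 ns = 51.865 ns.
Distance: d = vΔt = 0.971 × 2.998×10⁸ m/s × 5.1865×10^-8 s = 15.1 m.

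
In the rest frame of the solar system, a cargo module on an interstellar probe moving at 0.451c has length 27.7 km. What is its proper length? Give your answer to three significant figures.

31.0 km

γ = 1/√(1 − β²) = 1/√(1 − 0.203401) = 1/√0.796599 = 1/0.892524 = 1.1204.
Proper length: L₀ = γ·L = 1.1204 × 27.7 = 31.0 km.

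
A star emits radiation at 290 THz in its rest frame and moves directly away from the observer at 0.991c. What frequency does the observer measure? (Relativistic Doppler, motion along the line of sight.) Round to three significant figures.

Relativistic Doppler (source moving away): f_obs = f_src · √((1−β)/(1+β)).
With β = 0.991: factor = √(0.009/1.991) = 0.067233.
f_obs = 290 × 0.067233 = 19.5 THz.

19.5 THz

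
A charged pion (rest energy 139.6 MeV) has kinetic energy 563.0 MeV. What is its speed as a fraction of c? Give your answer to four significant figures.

γ = 1 + K/(mc²) = 1 + 563.0/139.6 = 5.033.
β = √(1 − 1/γ²) = √(1 − 0.0394772) = √0.9605228 = 0.9801.

0.9801c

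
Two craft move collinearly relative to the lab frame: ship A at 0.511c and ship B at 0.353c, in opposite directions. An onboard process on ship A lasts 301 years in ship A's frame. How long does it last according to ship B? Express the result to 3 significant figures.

442 years

Speed of ship A in ship B's frame: u = (v_A + v_B)/(1 + v_A v_B/c²) = (0.511 + 0.353)/(1 + 0.511×0.353) = 0.864/1.180383 = 0.73197; |u| = 0.73197c.
γ for this relative speed: γ = 1/√(1 − 0.53578) = 1.4677.
Ship A's interval is proper; time dilation gives Δt_B = γΔτ = 1.4677 × 301 years = 442 years.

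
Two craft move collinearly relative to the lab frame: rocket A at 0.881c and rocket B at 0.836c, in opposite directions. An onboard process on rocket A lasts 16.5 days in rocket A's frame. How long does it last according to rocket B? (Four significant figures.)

Speed of rocket A in rocket B's frame: u = (v_A + v_B)/(1 + v_A v_B/c²) = (0.881 + 0.836)/(1 + 0.881×0.836) = 1.717/1.736516 = 0.98876; |u| = 0.98876c.
At |u| = 0.98876c, γ = (1 − 0.977646)^(−1/2) = 6.6884.
Rocket A's interval is proper; time dilation gives Δt_B = γΔτ = 6.6884 × 16.5 days = 110.4 days.

110.4 days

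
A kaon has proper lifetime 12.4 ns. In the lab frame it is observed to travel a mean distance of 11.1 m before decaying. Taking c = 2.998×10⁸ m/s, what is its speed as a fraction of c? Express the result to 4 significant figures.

0.9482c

Lab distance = (lab lifetime)·v = γτ·βc, so βγ = d/(cτ) = 11.10/(2.998×10⁸ × 1.240×10^-8) = 2.9859.
With βγ = 2.9859: γ² = 1 + (βγ)² = 9.9156, and β = (βγ)/γ = 2.9859/3.1489 = 0.9482.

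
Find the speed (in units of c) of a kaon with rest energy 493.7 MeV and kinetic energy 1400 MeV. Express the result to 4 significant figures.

0.9654c

K = (γ−1)mc², so γ = 1 + 1400/493.7 = 3.8357.
Then v/c = √(1 − γ⁻²) = √(1 − 0.067969) = √0.932031 = 0.9654.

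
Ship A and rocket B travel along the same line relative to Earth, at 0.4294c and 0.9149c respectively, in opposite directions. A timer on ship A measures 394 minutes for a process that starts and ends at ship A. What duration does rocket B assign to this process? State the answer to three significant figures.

The velocity of ship A relative to rocket B is (0.4294 + 0.9149)c / (1 + 0.4294×0.9149) = 0.96514c; relative speed 0.96514c.
At |u| = 0.96514c, γ = (1 − 0.931495)^(−1/2) = 3.8207.
The clock on ship A records proper time, so rocket B measures Δt = γΔτ = 3.8207 × 394 = 1510 minutes.

1510 minutes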